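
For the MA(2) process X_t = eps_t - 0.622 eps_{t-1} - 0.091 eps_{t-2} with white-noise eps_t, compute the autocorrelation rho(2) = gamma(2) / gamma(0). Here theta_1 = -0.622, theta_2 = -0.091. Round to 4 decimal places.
\rho(2) = -0.0652

For an MA(q) process with theta_0 = 1, the autocovariance is
  gamma(k) = sigma^2 * sum_{i=0..q-k} theta_i * theta_{i+k},
and rho(k) = gamma(k) / gamma(0). Sigma^2 cancels.
  numerator   = (1)*(-0.091) = -0.091.
  denominator = (1)^2 + (-0.622)^2 + (-0.091)^2 = 1.395165.
  rho(2) = -0.091 / 1.395165 = -0.0652.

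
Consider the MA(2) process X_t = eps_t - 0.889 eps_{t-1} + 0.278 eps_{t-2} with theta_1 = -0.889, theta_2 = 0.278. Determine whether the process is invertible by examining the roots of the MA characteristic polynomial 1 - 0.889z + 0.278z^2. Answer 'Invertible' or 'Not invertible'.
\text{Invertible}

The MA(q) characteristic polynomial is P(z) = 1 - 0.889z + 0.278z^2.
Invertibility requires all roots to lie outside the unit circle, i.e. |z| > 1 for every root.
Set 1 + (-0.889) z + (0.278) z^2 = 0, i.e. a z^2 + b z + c = 0 with a = 0.278, b = -0.889, c = 1.
Discriminant D = b^2 - 4ac = (-0.889)^2 - 4*(0.278)*1 = 0.790321 - (1.112) = -0.321679.
D < 0, so the roots are the complex-conjugate pair z = (-b +/- i sqrt(-D)) / (2a) = 1.5989 +/- 1.0201i.
For a conjugate pair |z|^2 = z * conj(z) = (product of roots) = c/a = 1/(0.278) = 3.597122, so |z| = sqrt(3.597122) = 1.8966 for both roots.
Moduli of all roots: 1.8966, 1.8966.
All moduli strictly greater than 1? Yes.
Verdict: Invertible.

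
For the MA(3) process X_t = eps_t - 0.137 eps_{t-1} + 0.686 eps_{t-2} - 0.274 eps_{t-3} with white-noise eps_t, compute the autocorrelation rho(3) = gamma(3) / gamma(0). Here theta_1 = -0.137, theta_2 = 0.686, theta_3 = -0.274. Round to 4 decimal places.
\rho(3) = -0.1751

For an MA(q) process with theta_0 = 1, the autocovariance is
  gamma(k) = sigma^2 * sum_{i=0..q-k} theta_i * theta_{i+k},
and rho(k) = gamma(k) / gamma(0). Sigma^2 cancels.
  numerator   = (1)*(-0.274) = -0.274.
  denominator = (1)^2 + (-0.137)^2 + (0.686)^2 + (-0.274)^2 = 1.564441.
  rho(3) = -0.274 / 1.564441 = -0.1751.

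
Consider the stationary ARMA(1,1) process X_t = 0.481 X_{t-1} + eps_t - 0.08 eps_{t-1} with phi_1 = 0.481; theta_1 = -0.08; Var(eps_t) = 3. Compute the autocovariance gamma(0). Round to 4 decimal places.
\gamma(0) = 3.6276

Multiply the model equation by X_{t-k} and take expectations. With theta_0 = psi_0 = 1 and psi_j the MA(infinity) weights, this gives
  gamma(k) - sum_i phi_i gamma(k-i) = c_k,
  c_k = sigma^2 * sum_{j=k..q} theta_j psi_{j-k}   (c_k = 0 for k > q),
using gamma(-m) = gamma(m).
psi-weights needed (psi_j = theta_j + sum_i phi_i psi_{j-i}):
  psi_1 = theta_1 + phi_1 = -0.08 + (0.481) = 0.401
Right-hand sides:
  c_0 = sigma^2 (1 + theta_1 psi_1) = 3 * (1 + (-0.08)(0.401)) = 3 * 0.96792 = 2.90376
  c_1 = sigma^2 theta_1 = 3 * (-0.08) = -0.24
  c_2 = 0
Equations for k = 0 and k = 1 (AR order 1):
  gamma(0) = phi_1 gamma(1) + c_0
  gamma(1) = phi_1 gamma(0) + c_1
Substituting the second into the first: gamma(0) (1 - phi_1^2) = c_0 + phi_1 c_1, so
  gamma(0) = (c_0 + phi_1 c_1) / (1 - phi_1^2) = (2.90376 + (0.481)(-0.24)) / (1 - (0.481)^2) = 2.78832 / 0.768639 = 3.627607.
Therefore gamma(0) = 3.6276 (to 4 decimal places).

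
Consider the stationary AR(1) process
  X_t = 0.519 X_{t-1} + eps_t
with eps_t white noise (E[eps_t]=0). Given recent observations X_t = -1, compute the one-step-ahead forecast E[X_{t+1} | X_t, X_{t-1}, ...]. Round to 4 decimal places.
E[X_{t+1} \mid \mathcal F_t] = -0.5190

For an AR(p) model X_t = c + sum_i phi_i X_{t-i} + eps_t, the
one-step-ahead conditional mean is
  E[X_{t+1} | X_t, ...] = c + sum_i phi_i X_{t+1-i}.
Substitute known values:
  E[X_{t+1} | ...] = (0.519) * (-1)
                   = -0.5190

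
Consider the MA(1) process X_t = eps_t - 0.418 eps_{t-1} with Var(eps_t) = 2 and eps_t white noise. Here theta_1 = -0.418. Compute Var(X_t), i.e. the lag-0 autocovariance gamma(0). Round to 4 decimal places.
\gamma(0) = 2.3494

For an MA(q) process X_t = eps_t + sum_i theta_i eps_{t-i} with
Var(eps_t) = sigma^2, the variance is
  gamma(0) = sigma^2 * (1 + sum_i theta_i^2).
  sum_i theta_i^2 = (-0.418)^2 = 0.174724.
  gamma(0) = 2 * (1 + 0.174724) = 2 * 1.174724 = 2.349448, which rounds to 2.3494.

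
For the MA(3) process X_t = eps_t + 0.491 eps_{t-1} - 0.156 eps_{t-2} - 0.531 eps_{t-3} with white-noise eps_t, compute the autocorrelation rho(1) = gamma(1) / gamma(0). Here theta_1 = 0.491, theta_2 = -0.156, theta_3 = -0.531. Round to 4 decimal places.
\rho(1) = 0.3213

For an MA(q) process with theta_0 = 1, the autocovariance is
  gamma(k) = sigma^2 * sum_{i=0..q-k} theta_i * theta_{i+k},
and rho(k) = gamma(k) / gamma(0). Sigma^2 cancels.
  numerator   = (1)*(0.491) + (0.491)*(-0.156) + (-0.156)*(-0.531) = 0.49724.
  denominator = (1)^2 + (0.491)^2 + (-0.156)^2 + (-0.531)^2 = 1.547378.
  rho(1) = 0.49724 / 1.547378 = 0.3213.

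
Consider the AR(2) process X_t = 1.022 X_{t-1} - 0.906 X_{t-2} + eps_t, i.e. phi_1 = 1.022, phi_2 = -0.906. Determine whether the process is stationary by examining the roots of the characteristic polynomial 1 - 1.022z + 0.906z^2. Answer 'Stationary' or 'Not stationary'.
\text{Stationary}

The AR(p) characteristic polynomial is P(z) = 1 - 1.022z + 0.906z^2.
Stationarity requires all roots to lie outside the unit circle, i.e. |z| > 1 for every root.
Set 1 + (-1.022) z + (0.906) z^2 = 0, i.e. a z^2 + b z + c = 0 with a = 0.906, b = -1.022, c = 1.
Discriminant D = b^2 - 4ac = (-1.022)^2 - 4*(0.906)*1 = 1.044484 - (3.624) = -2.579516.
D < 0, so the roots are the complex-conjugate pair z = (-b +/- i sqrt(-D)) / (2a) = 0.564 +/- 0.8864i.
For a conjugate pair |z|^2 = z * conj(z) = (product of roots) = c/a = 1/(0.906) = 1.103753, so |z| = sqrt(1.103753) = 1.0506 for both roots.
Moduli of all roots: 1.0506, 1.0506.
All moduli strictly greater than 1? Yes.
Verdict: Stationary.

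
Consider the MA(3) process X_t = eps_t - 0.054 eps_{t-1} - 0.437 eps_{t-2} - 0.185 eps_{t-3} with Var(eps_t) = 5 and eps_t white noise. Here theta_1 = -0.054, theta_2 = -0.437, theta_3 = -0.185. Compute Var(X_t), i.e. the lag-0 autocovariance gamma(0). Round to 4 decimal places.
\gamma(0) = 6.1406

For an MA(q) process X_t = eps_t + sum_i theta_i eps_{t-i} with
Var(eps_t) = sigma^2, the variance is
  gamma(0) = sigma^2 * (1 + sum_i theta_i^2).
  sum_i theta_i^2 = (-0.054)^2 + (-0.437)^2 + (-0.185)^2 = 0.002916 + 0.190969 + 0.034225 = 0.22811.
  gamma(0) = 5 * (1 + 0.22811) = 5 * 1.22811 = 6.14055, which rounds to 6.1406.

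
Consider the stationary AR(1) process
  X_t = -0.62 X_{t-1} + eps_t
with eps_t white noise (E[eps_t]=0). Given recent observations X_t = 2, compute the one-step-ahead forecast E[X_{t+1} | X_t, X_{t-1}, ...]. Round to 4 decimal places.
E[X_{t+1} \mid \mathcal F_t] = -1.2400

For an AR(p) model X_t = c + sum_i phi_i X_{t-i} + eps_t, the
one-step-ahead conditional mean is
  E[X_{t+1} | X_t, ...] = c + sum_i phi_i X_{t+1-i}.
Substitute known values:
  E[X_{t+1} | ...] = (-0.62) * (2)
                   = -1.2400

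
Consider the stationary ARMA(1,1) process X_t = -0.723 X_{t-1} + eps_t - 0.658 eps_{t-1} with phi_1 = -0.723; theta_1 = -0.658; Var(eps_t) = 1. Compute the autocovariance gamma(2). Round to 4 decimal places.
\gamma(2) = 3.0873

Multiply the model equation by X_{t-k} and take expectations. With theta_0 = psi_0 = 1 and psi_j the MA(infinity) weights, this gives
  gamma(k) - sum_i phi_i gamma(k-i) = c_k,
  c_k = sigma^2 * sum_{j=k..q} theta_j psi_{j-k}   (c_k = 0 for k > q),
using gamma(-m) = gamma(m).
psi-weights needed (psi_j = theta_j + sum_i phi_i psi_{j-i}):
  psi_1 = theta_1 + phi_1 = -0.658 + (-0.723) = -1.381
Right-hand sides:
  c_0 = sigma^2 (1 + theta_1 psi_1) = 1 * (1 + (-0.658)(-1.381)) = 1 * 1.908698 = 1.908698
  c_1 = sigma^2 theta_1 = 1 * (-0.658) = -0.658
  c_2 = 0
Equations for k = 0 and k = 1 (AR order 1):
  gamma(0) = phi_1 gamma(1) + c_0
  gamma(1) = phi_1 gamma(0) + c_1
Substituting the second into the first: gamma(0) (1 - phi_1^2) = c_0 + phi_1 c_1, so
  gamma(0) = (c_0 + phi_1 c_1) / (1 - phi_1^2) = (1.908698 + (-0.723)(-0.658)) / (1 - (-0.723)^2) = 2.384432 / 0.477271 = 4.995971.
  gamma(1) = phi_1 gamma(0) + c_1 = (-0.723)(4.995971) + (-0.658) = -4.270087.
For k = 2 (> q): gamma(2) = phi_1 gamma(1) = (-0.723)(-4.270087) = 3.087273.
Therefore gamma(2) = 3.0873 (to 4 decimal places).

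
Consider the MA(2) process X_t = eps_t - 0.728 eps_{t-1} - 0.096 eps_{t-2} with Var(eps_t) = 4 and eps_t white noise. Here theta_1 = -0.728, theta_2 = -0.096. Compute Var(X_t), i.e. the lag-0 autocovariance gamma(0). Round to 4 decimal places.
\gamma(0) = 6.1568

For an MA(q) process X_t = eps_t + sum_i theta_i eps_{t-i} with
Var(eps_t) = sigma^2, the variance is
  gamma(0) = sigma^2 * (1 + sum_i theta_i^2).
  sum_i theta_i^2 = (-0.728)^2 + (-0.096)^2 = 0.529984 + 0.009216 = 0.5392.
  gamma(0) = 4 * (1 + 0.5392) = 4 * 1.5392 = 6.1568.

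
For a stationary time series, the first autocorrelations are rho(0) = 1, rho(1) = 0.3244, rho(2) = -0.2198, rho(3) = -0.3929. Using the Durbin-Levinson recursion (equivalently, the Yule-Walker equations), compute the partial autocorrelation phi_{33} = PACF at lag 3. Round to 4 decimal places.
\phi_{33} = -0.2290

The PACF at lag k is phi_{kk}, the last component of the solution
to the Yule-Walker system G_k phi = r_k where
  (G_k)_{ij} = rho(|i - j|), (r_k)_i = rho(i), i,j = 1..k.
Equivalently, Durbin-Levinson gives phi_{kk} iteratively:
  phi_{11} = rho(1)
  phi_{kk} = [rho(k) - sum_{j=1..k-1} phi_{k-1,j} rho(k-j)]
            / [1 - sum_{j=1..k-1} phi_{k-1,j} rho(j)],
  phi_{k,j} = phi_{k-1,j} - phi_{kk} phi_{k-1,k-j},  j = 1..k-1.
Step k = 1:
  phi_11 = rho(1) = 0.3244.
Step k = 2:
  phi_22 = [rho(2) - phi_11 rho(1)] / [1 - phi_11 rho(1)] = [-0.2198 - (0.3244)(0.3244)] / [1 - (0.3244)(0.3244)]
         = -0.32503536 / 0.89476464 = -0.363264.
  Update: phi_21 = phi_11 - phi_22 phi_11 = 0.3244 - (-0.363264)(0.3244) = 0.442243.
Step k = 3:
  phi_33 = [rho(3) - phi_21 rho(2) - phi_22 rho(1)] / [1 - phi_21 rho(1) - phi_22 rho(2)]
    numerator   = -0.3929 - (0.442243)(-0.2198) - (-0.363264)(0.3244) = -0.17785237
    denominator = 1 - (0.442243)(0.3244) - (-0.363264)(-0.2198) = 0.77669115
  phi_33 = -0.17785237 / 0.77669115 = -0.229.
Therefore phi_{33} = -0.2290.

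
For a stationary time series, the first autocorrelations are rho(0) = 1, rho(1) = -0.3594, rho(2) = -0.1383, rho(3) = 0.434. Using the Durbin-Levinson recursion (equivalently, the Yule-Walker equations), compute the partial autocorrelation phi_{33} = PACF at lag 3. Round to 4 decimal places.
\phi_{33} = 0.3279

The PACF at lag k is phi_{kk}, the last component of the solution
to the Yule-Walker system G_k phi = r_k where
  (G_k)_{ij} = rho(|i - j|), (r_k)_i = rho(i), i,j = 1..k.
Equivalently, Durbin-Levinson gives phi_{kk} iteratively:
  phi_{11} = rho(1)
  phi_{kk} = [rho(k) - sum_{j=1..k-1} phi_{k-1,j} rho(k-j)]
            / [1 - sum_{j=1..k-1} phi_{k-1,j} rho(j)],
  phi_{k,j} = phi_{k-1,j} - phi_{kk} phi_{k-1,k-j},  j = 1..k-1.
Step k = 1:
  phi_11 = rho(1) = -0.3594.
Step k = 2:
  phi_22 = [rho(2) - phi_11 rho(1)] / [1 - phi_11 rho(1)] = [-0.1383 - (-0.3594)(-0.3594)] / [1 - (-0.3594)(-0.3594)]
         = -0.26746836 / 0.87083164 = -0.307141.
  Update: phi_21 = phi_11 - phi_22 phi_11 = -0.3594 - (-0.307141)(-0.3594) = -0.469787.
Step k = 3:
  phi_33 = [rho(3) - phi_21 rho(2) - phi_22 rho(1)] / [1 - phi_21 rho(1) - phi_22 rho(2)]
    numerator   = 0.434 - (-0.469787)(-0.1383) - (-0.307141)(-0.3594) = 0.25864193
    denominator = 1 - (-0.469787)(-0.3594) - (-0.307141)(-0.1383) = 0.78868106
  phi_33 = 0.25864193 / 0.78868106 = 0.3279.
Therefore phi_{33} = 0.3279.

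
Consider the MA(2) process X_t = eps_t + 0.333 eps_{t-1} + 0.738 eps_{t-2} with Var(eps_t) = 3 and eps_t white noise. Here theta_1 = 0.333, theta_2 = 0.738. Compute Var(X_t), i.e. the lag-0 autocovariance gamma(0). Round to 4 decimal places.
\gamma(0) = 4.9666

For an MA(q) process X_t = eps_t + sum_i theta_i eps_{t-i} with
Var(eps_t) = sigma^2, the variance is
  gamma(0) = sigma^2 * (1 + sum_i theta_i^2).
  sum_i theta_i^2 = (0.333)^2 + (0.738)^2 = 0.110889 + 0.544644 = 0.655533.
  gamma(0) = 3 * (1 + 0.655533) = 3 * 1.655533 = 4.966599, which rounds to 4.9666.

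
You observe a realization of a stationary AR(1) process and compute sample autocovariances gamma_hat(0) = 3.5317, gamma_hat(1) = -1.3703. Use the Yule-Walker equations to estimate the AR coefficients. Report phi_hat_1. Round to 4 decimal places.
\hat\phi_{1} = -0.3880

The Yule-Walker equations for an AR(p) process read, in matrix form,
  Gamma_p phi = r_p,   with   (Gamma_p)_{ij} = gamma(|i - j|),
                       (r_p)_i = gamma(i),   i,j = 1..p.
Substitute the sample gammas (Toeplitz matrix and right-hand side of size 1):
  Gamma_p = [[3.5317]]
  r_p     = [-1.3703]
With p = 1 this is the single equation gamma(0) phi_1 = gamma(1):
  phi_hat_1 = gamma(1) / gamma(0) = -1.3703 / 3.5317 = -0.3880.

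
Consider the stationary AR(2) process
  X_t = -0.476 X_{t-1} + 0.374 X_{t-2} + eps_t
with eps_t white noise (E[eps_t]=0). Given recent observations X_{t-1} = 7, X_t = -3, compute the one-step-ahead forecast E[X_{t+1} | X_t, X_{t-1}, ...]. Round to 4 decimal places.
E[X_{t+1} \mid \mathcal F_t] = 4.0460

For an AR(p) model X_t = c + sum_i phi_i X_{t-i} + eps_t, the
one-step-ahead conditional mean is
  E[X_{t+1} | X_t, ...] = c + sum_i phi_i X_{t+1-i}.
Substitute known values:
  E[X_{t+1} | ...] = (-0.476) * (-3) + (0.374) * (7)
                   = 4.0460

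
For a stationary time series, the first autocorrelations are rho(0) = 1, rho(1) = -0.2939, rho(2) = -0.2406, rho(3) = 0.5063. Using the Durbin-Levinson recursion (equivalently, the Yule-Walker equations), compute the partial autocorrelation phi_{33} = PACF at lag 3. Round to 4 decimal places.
\phi_{33} = 0.3830

The PACF at lag k is phi_{kk}, the last component of the solution
to the Yule-Walker system G_k phi = r_k where
  (G_k)_{ij} = rho(|i - j|), (r_k)_i = rho(i), i,j = 1..k.
Equivalently, Durbin-Levinson gives phi_{kk} iteratively:
  phi_{11} = rho(1)
  phi_{kk} = [rho(k) - sum_{j=1..k-1} phi_{k-1,j} rho(k-j)]
            / [1 - sum_{j=1..k-1} phi_{k-1,j} rho(j)],
  phi_{k,j} = phi_{k-1,j} - phi_{kk} phi_{k-1,k-j},  j = 1..k-1.
Step k = 1:
  phi_11 = rho(1) = -0.2939.
Step k = 2:
  phi_22 = [rho(2) - phi_11 rho(1)] / [1 - phi_11 rho(1)] = [-0.2406 - (-0.2939)(-0.2939)] / [1 - (-0.2939)(-0.2939)]
         = -0.32697721 / 0.91362279 = -0.357891.
  Update: phi_21 = phi_11 - phi_22 phi_11 = -0.2939 - (-0.357891)(-0.2939) = -0.399084.
Step k = 3:
  phi_33 = [rho(3) - phi_21 rho(2) - phi_22 rho(1)] / [1 - phi_21 rho(1) - phi_22 rho(2)]
    numerator   = 0.5063 - (-0.399084)(-0.2406) - (-0.357891)(-0.2939) = 0.30509625
    denominator = 1 - (-0.399084)(-0.2939) - (-0.357891)(-0.2406) = 0.79660065
  phi_33 = 0.30509625 / 0.79660065 = 0.383.
Therefore phi_{33} = 0.3830.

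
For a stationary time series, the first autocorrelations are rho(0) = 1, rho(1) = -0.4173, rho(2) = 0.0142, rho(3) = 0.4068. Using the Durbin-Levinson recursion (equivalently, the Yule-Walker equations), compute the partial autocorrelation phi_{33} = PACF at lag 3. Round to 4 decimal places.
\phi_{33} = 0.4190

The PACF at lag k is phi_{kk}, the last component of the solution
to the Yule-Walker system G_k phi = r_k where
  (G_k)_{ij} = rho(|i - j|), (r_k)_i = rho(i), i,j = 1..k.
Equivalently, Durbin-Levinson gives phi_{kk} iteratively:
  phi_{11} = rho(1)
  phi_{kk} = [rho(k) - sum_{j=1..k-1} phi_{k-1,j} rho(k-j)]
            / [1 - sum_{j=1..k-1} phi_{k-1,j} rho(j)],
  phi_{k,j} = phi_{k-1,j} - phi_{kk} phi_{k-1,k-j},  j = 1..k-1.
Step k = 1:
  phi_11 = rho(1) = -0.4173.
Step k = 2:
  phi_22 = [rho(2) - phi_11 rho(1)] / [1 - phi_11 rho(1)] = [0.0142 - (-0.4173)(-0.4173)] / [1 - (-0.4173)(-0.4173)]
         = -0.15993929 / 0.82586071 = -0.193664.
  Update: phi_21 = phi_11 - phi_22 phi_11 = -0.4173 - (-0.193664)(-0.4173) = -0.498116.
Step k = 3:
  phi_33 = [rho(3) - phi_21 rho(2) - phi_22 rho(1)] / [1 - phi_21 rho(1) - phi_22 rho(2)]
    numerator   = 0.4068 - (-0.498116)(0.0142) - (-0.193664)(-0.4173) = 0.33305736
    denominator = 1 - (-0.498116)(-0.4173) - (-0.193664)(0.0142) = 0.79488627
  phi_33 = 0.33305736 / 0.79488627 = 0.419.
Therefore phi_{33} = 0.4190.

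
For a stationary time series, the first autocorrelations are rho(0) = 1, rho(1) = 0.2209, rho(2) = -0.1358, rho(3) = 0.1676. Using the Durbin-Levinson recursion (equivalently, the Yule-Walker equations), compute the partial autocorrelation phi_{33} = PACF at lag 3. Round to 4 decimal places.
\phi_{33} = 0.2691

The PACF at lag k is phi_{kk}, the last component of the solution
to the Yule-Walker system G_k phi = r_k where
  (G_k)_{ij} = rho(|i - j|), (r_k)_i = rho(i), i,j = 1..k.
Equivalently, Durbin-Levinson gives phi_{kk} iteratively:
  phi_{11} = rho(1)
  phi_{kk} = [rho(k) - sum_{j=1..k-1} phi_{k-1,j} rho(k-j)]
            / [1 - sum_{j=1..k-1} phi_{k-1,j} rho(j)],
  phi_{k,j} = phi_{k-1,j} - phi_{kk} phi_{k-1,k-j},  j = 1..k-1.
Step k = 1:
  phi_11 = rho(1) = 0.2209.
Step k = 2:
  phi_22 = [rho(2) - phi_11 rho(1)] / [1 - phi_11 rho(1)] = [-0.1358 - (0.2209)(0.2209)] / [1 - (0.2209)(0.2209)]
         = -0.18459681 / 0.95120319 = -0.194067.
  Update: phi_21 = phi_11 - phi_22 phi_11 = 0.2209 - (-0.194067)(0.2209) = 0.263769.
Step k = 3:
  phi_33 = [rho(3) - phi_21 rho(2) - phi_22 rho(1)] / [1 - phi_21 rho(1) - phi_22 rho(2)]
    numerator   = 0.1676 - (0.263769)(-0.1358) - (-0.194067)(0.2209) = 0.2462892
    denominator = 1 - (0.263769)(0.2209) - (-0.194067)(-0.1358) = 0.91537911
  phi_33 = 0.2462892 / 0.91537911 = 0.2691.
Therefore phi_{33} = 0.2691.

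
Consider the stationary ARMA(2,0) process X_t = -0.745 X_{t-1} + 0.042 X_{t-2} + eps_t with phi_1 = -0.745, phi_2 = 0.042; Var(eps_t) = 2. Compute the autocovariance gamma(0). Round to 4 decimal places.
\gamma(0) = 5.0691

Multiply the model equation by X_{t-k} and take expectations. With theta_0 = psi_0 = 1 and psi_j the MA(infinity) weights, this gives
  gamma(k) - sum_i phi_i gamma(k-i) = c_k,
  c_k = sigma^2 * sum_{j=k..q} theta_j psi_{j-k}   (c_k = 0 for k > q),
using gamma(-m) = gamma(m).
Pure AR (q = 0): c_0 = sigma^2 = 2, c_k = 0 for k >= 1.
Equations for k = 0, 1, 2 (AR order 2, c_2 = 0):
  (E0) gamma(0) = phi_1 gamma(1) + phi_2 gamma(2) + c_0
  (E1) gamma(1) = phi_1 gamma(0) + phi_2 gamma(1) + c_1
  (E2) gamma(2) = phi_1 gamma(1) + phi_2 gamma(0)
From (E1): gamma(1) = A gamma(0) + B with
  A = phi_1 / (1 - phi_2) = -0.745 / 0.958 = -0.777662,   B = c_1 / (1 - phi_2) = 0 / 0.958 = 0.
Insert (E2) into (E0): gamma(0) (1 - phi_2^2) = phi_1 (1 + phi_2) gamma(1) + c_0.
  phi_1 (1 + phi_2) = (-0.745)(1.042) = -0.77629,   1 - phi_2^2 = 0.998236.
Replace gamma(1) by A gamma(0) + B and collect gamma(0):
  gamma(0) [0.998236 - (-0.77629)(-0.777662)] = c_0 = 2
  gamma(0) * 0.394545 = 2
  gamma(0) = 2 / 0.394545 = 5.069131.
Therefore gamma(0) = 5.0691 (to 4 decimal places).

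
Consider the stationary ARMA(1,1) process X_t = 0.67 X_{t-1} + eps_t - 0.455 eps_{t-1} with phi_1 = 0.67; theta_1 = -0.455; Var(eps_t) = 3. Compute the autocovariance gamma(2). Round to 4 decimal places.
\gamma(2) = 0.5451

Multiply the model equation by X_{t-k} and take expectations. With theta_0 = psi_0 = 1 and psi_j the MA(infinity) weights, this gives
  gamma(k) - sum_i phi_i gamma(k-i) = c_k,
  c_k = sigma^2 * sum_{j=k..q} theta_j psi_{j-k}   (c_k = 0 for k > q),
using gamma(-m) = gamma(m).
psi-weights needed (psi_j = theta_j + sum_i phi_i psi_{j-i}):
  psi_1 = theta_1 + phi_1 = -0.455 + (0.67) = 0.215
Right-hand sides:
  c_0 = sigma^2 (1 + theta_1 psi_1) = 3 * (1 + (-0.455)(0.215)) = 3 * 0.902175 = 2.706525
  c_1 = sigma^2 theta_1 = 3 * (-0.455) = -1.365
  c_2 = 0
Equations for k = 0 and k = 1 (AR order 1):
  gamma(0) = phi_1 gamma(1) + c_0
  gamma(1) = phi_1 gamma(0) + c_1
Substituting the second into the first: gamma(0) (1 - phi_1^2) = c_0 + phi_1 c_1, so
  gamma(0) = (c_0 + phi_1 c_1) / (1 - phi_1^2) = (2.706525 + (0.67)(-1.365)) / (1 - (0.67)^2) = 1.791975 / 0.5511 = 3.251633.
  gamma(1) = phi_1 gamma(0) + c_1 = (0.67)(3.251633) + (-1.365) = 0.813594.
For k = 2 (> q): gamma(2) = phi_1 gamma(1) = (0.67)(0.813594) = 0.545108.
Therefore gamma(2) = 0.5451 (to 4 decimal places).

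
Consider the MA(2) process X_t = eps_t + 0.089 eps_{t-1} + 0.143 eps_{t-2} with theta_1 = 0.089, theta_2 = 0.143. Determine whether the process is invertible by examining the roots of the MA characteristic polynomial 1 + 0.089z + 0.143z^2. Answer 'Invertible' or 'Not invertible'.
\text{Invertible}

The MA(q) characteristic polynomial is P(z) = 1 + 0.089z + 0.143z^2.
Invertibility requires all roots to lie outside the unit circle, i.e. |z| > 1 for every root.
Set 1 + (0.089) z + (0.143) z^2 = 0, i.e. a z^2 + b z + c = 0 with a = 0.143, b = 0.089, c = 1.
Discriminant D = b^2 - 4ac = (0.089)^2 - 4*(0.143)*1 = 0.007921 - (0.572) = -0.564079.
D < 0, so the roots are the complex-conjugate pair z = (-b +/- i sqrt(-D)) / (2a) = -0.3112 +/- 2.6261i.
For a conjugate pair |z|^2 = z * conj(z) = (product of roots) = c/a = 1/(0.143) = 6.993007, so |z| = sqrt(6.993007) = 2.6444 for both roots.
Moduli of all roots: 2.6444, 2.6444.
All moduli strictly greater than 1? Yes.
Verdict: Invertible.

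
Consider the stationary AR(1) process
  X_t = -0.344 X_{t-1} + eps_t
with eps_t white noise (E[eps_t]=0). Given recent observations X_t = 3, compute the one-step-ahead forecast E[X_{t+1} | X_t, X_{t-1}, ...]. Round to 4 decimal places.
E[X_{t+1} \mid \mathcal F_t] = -1.0320

For an AR(p) model X_t = c + sum_i phi_i X_{t-i} + eps_t, the
one-step-ahead conditional mean is
  E[X_{t+1} | X_t, ...] = c + sum_i phi_i X_{t+1-i}.
Substitute known values:
  E[X_{t+1} | ...] = (-0.344) * (3)
                   = -1.0320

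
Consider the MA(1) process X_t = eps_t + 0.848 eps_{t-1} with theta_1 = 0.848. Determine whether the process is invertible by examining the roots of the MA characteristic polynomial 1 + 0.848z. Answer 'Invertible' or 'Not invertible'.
\text{Invertible}

The MA(q) characteristic polynomial is P(z) = 1 + 0.848z.
Invertibility requires all roots to lie outside the unit circle, i.e. |z| > 1 for every root.
This is linear in z: 1 + (0.848) z = 0  =>  z = -1/(0.848) = -1.179245,  |z| = 1.179245.
Moduli of all roots: 1.1792.
All moduli strictly greater than 1? Yes.
Verdict: Invertible.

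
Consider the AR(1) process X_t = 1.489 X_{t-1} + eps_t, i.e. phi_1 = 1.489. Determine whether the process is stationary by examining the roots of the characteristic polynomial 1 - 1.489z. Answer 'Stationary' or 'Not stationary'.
\text{Not stationary}

The AR(p) characteristic polynomial is P(z) = 1 - 1.489z.
Stationarity requires all roots to lie outside the unit circle, i.e. |z| > 1 for every root.
This is linear in z: 1 + (-1.489) z = 0  =>  z = -1/(-1.489) = 0.671592,  |z| = 0.671592.
Moduli of all roots: 0.6716.
All moduli strictly greater than 1? No.
Verdict: Not stationary.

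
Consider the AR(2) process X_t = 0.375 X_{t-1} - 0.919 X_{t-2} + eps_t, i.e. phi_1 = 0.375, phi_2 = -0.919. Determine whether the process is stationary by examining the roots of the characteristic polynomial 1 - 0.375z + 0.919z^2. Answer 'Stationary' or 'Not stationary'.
\text{Stationary}

The AR(p) characteristic polynomial is P(z) = 1 - 0.375z + 0.919z^2.
Stationarity requires all roots to lie outside the unit circle, i.e. |z| > 1 for every root.
Set 1 + (-0.375) z + (0.919) z^2 = 0, i.e. a z^2 + b z + c = 0 with a = 0.919, b = -0.375, c = 1.
Discriminant D = b^2 - 4ac = (-0.375)^2 - 4*(0.919)*1 = 0.140625 - (3.676) = -3.535375.
D < 0, so the roots are the complex-conjugate pair z = (-b +/- i sqrt(-D)) / (2a) = 0.204 +/- 1.023i.
For a conjugate pair |z|^2 = z * conj(z) = (product of roots) = c/a = 1/(0.919) = 1.088139, so |z| = sqrt(1.088139) = 1.0431 for both roots.
Moduli of all roots: 1.0431, 1.0431.
All moduli strictly greater than 1? Yes.
Verdict: Stationary.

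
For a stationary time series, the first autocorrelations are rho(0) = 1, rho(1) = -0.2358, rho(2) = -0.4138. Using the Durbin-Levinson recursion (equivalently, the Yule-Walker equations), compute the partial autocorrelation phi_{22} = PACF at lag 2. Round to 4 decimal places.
\phi_{22} = -0.4970

The PACF at lag k is phi_{kk}, the last component of the solution
to the Yule-Walker system G_k phi = r_k where
  (G_k)_{ij} = rho(|i - j|), (r_k)_i = rho(i), i,j = 1..k.
Equivalently, Durbin-Levinson gives phi_{kk} iteratively:
  phi_{11} = rho(1)
  phi_{kk} = [rho(k) - sum_{j=1..k-1} phi_{k-1,j} rho(k-j)]
            / [1 - sum_{j=1..k-1} phi_{k-1,j} rho(j)],
  phi_{k,j} = phi_{k-1,j} - phi_{kk} phi_{k-1,k-j},  j = 1..k-1.
Step k = 1:
  phi_11 = rho(1) = -0.2358.
Step k = 2:
  phi_22 = [rho(2) - phi_11 rho(1)] / [1 - phi_11 rho(1)] = [-0.4138 - (-0.2358)(-0.2358)] / [1 - (-0.2358)(-0.2358)]
         = -0.46940164 / 0.94439836 = -0.497.
Therefore phi_{22} = -0.4970.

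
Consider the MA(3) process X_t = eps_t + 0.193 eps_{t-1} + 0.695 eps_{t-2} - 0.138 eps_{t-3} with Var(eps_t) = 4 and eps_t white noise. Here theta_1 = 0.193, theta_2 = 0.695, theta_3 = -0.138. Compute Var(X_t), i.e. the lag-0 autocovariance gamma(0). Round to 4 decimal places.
\gamma(0) = 6.1573

For an MA(q) process X_t = eps_t + sum_i theta_i eps_{t-i} with
Var(eps_t) = sigma^2, the variance is
  gamma(0) = sigma^2 * (1 + sum_i theta_i^2).
  sum_i theta_i^2 = (0.193)^2 + (0.695)^2 + (-0.138)^2 = 0.037249 + 0.483025 + 0.019044 = 0.539318.
  gamma(0) = 4 * (1 + 0.539318) = 4 * 1.539318 = 6.157272, which rounds to 6.1573.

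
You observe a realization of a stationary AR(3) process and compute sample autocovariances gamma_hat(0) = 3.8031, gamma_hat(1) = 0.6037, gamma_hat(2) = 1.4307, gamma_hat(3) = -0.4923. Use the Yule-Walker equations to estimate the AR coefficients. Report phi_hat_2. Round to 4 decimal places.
\hat\phi_{2} = 0.3870

The Yule-Walker equations for an AR(p) process read, in matrix form,
  Gamma_p phi = r_p,   with   (Gamma_p)_{ij} = gamma(|i - j|),
                       (r_p)_i = gamma(i),   i,j = 1..p.
Substitute the sample gammas (Toeplitz matrix and right-hand side of size 3):
  Gamma_p = [[3.8031, 0.6037, 1.4307], [0.6037, 3.8031, 0.6037], [1.4307, 0.6037, 3.8031]]
  r_p     = [0.6037, 1.4307, -0.4923]
Written out (R1..R3):
  (R1) 3.8031 phi_1 + 0.6037 phi_2 + 1.4307 phi_3 = 0.6037
  (R2) 0.6037 phi_1 + 3.8031 phi_2 + 0.6037 phi_3 = 1.4307
  (R3) 1.4307 phi_1 + 0.6037 phi_2 + 3.8031 phi_3 = -0.4923
Gaussian elimination:
  R2 <- R2 - (0.6037/3.8031) R1 = R2 - (0.158739) R1:  3.707269 phi_2 + 0.376592 phi_3 = 1.334869
  R3 <- R3 - (1.4307/3.8031) R1 = R3 - (0.376193) R1:  0.376592 phi_2 + 3.264881 phi_3 = -0.719408
  R3 <- R3 - (0.376592/3.707269) R2 = R3 - (0.101582) R2:  3.226625 phi_3 = -0.855007
Back-substitution:
  phi_hat_3 = -0.855007 / 3.226625 = -0.264985
  phi_hat_2 = (1.334869 - (0.376592)(-0.264985)) / 3.707269 = 0.386986
  phi_hat_1 = (0.6037 - (0.6037)(0.386986) - (1.4307)(-0.264985)) / 3.8031 = 0.196995
So phi_hat = [0.1970, 0.3870, -0.2650].
Therefore phi_hat_2 = 0.3870.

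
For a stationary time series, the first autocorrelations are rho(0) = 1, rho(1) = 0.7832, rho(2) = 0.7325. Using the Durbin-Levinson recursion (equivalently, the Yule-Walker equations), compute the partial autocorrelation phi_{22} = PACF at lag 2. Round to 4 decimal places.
\phi_{22} = 0.3081

The PACF at lag k is phi_{kk}, the last component of the solution
to the Yule-Walker system G_k phi = r_k where
  (G_k)_{ij} = rho(|i - j|), (r_k)_i = rho(i), i,j = 1..k.
Equivalently, Durbin-Levinson gives phi_{kk} iteratively:
  phi_{11} = rho(1)
  phi_{kk} = [rho(k) - sum_{j=1..k-1} phi_{k-1,j} rho(k-j)]
            / [1 - sum_{j=1..k-1} phi_{k-1,j} rho(j)],
  phi_{k,j} = phi_{k-1,j} - phi_{kk} phi_{k-1,k-j},  j = 1..k-1.
Step k = 1:
  phi_11 = rho(1) = 0.7832.
Step k = 2:
  phi_22 = [rho(2) - phi_11 rho(1)] / [1 - phi_11 rho(1)] = [0.7325 - (0.7832)(0.7832)] / [1 - (0.7832)(0.7832)]
         = 0.11909776 / 0.38659776 = 0.3081.
Therefore phi_{22} = 0.3081.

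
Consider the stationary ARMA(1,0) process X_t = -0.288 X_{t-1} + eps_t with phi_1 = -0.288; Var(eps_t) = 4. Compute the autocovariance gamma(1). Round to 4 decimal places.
\gamma(1) = -1.2562

Multiply the model equation by X_{t-k} and take expectations. With theta_0 = psi_0 = 1 and psi_j the MA(infinity) weights, this gives
  gamma(k) - sum_i phi_i gamma(k-i) = c_k,
  c_k = sigma^2 * sum_{j=k..q} theta_j psi_{j-k}   (c_k = 0 for k > q),
using gamma(-m) = gamma(m).
Pure AR (q = 0): c_0 = sigma^2 = 4, c_k = 0 for k >= 1.
Equations for k = 0 and k = 1 (AR order 1):
  gamma(0) = phi_1 gamma(1) + c_0
  gamma(1) = phi_1 gamma(0) + c_1
Substituting the second into the first: gamma(0) (1 - phi_1^2) = c_0 + phi_1 c_1, so
  gamma(0) = c_0 / (1 - phi_1^2) = 4 / (1 - (-0.288)^2) = 4 / 0.917056 = 4.361784.
  gamma(1) = phi_1 gamma(0) = (-0.288)(4.361784) = -1.256194.
Therefore gamma(1) = -1.2562 (to 4 decimal places).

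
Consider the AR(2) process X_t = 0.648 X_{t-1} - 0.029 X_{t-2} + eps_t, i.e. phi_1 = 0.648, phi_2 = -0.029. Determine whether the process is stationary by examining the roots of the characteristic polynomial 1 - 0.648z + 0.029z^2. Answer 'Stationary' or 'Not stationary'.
\text{Stationary}

The AR(p) characteristic polynomial is P(z) = 1 - 0.648z + 0.029z^2.
Stationarity requires all roots to lie outside the unit circle, i.e. |z| > 1 for every root.
Set 1 + (-0.648) z + (0.029) z^2 = 0, i.e. a z^2 + b z + c = 0 with a = 0.029, b = -0.648, c = 1.
Discriminant D = b^2 - 4ac = (-0.648)^2 - 4*(0.029)*1 = 0.419904 - (0.116) = 0.303904.
D >= 0, so the roots are real: z = (-b +/- sqrt(D)) / (2a) = (0.648 +/- 0.551275) / (0.058).
  z_1 = (0.648 + 0.551275) / (0.058) = 20.6772,   |z_1| = 20.6772.
  z_2 = (0.648 - 0.551275) / (0.058) = 1.6677,   |z_2| = 1.6677.
Moduli of all roots: 20.6772, 1.6677.
All moduli strictly greater than 1? Yes.
Verdict: Stationary.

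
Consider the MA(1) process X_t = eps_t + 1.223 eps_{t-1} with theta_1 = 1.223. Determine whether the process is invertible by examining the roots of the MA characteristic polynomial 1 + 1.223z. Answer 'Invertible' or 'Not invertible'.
\text{Not invertible}

The MA(q) characteristic polynomial is P(z) = 1 + 1.223z.
Invertibility requires all roots to lie outside the unit circle, i.e. |z| > 1 for every root.
This is linear in z: 1 + (1.223) z = 0  =>  z = -1/(1.223) = -0.817661,  |z| = 0.817661.
Moduli of all roots: 0.8177.
All moduli strictly greater than 1? No.
Verdict: Not invertible.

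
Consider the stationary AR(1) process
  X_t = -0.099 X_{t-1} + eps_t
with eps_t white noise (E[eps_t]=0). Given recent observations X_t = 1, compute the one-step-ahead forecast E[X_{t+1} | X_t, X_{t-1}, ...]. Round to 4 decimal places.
E[X_{t+1} \mid \mathcal F_t] = -0.0990

For an AR(p) model X_t = c + sum_i phi_i X_{t-i} + eps_t, the
one-step-ahead conditional mean is
  E[X_{t+1} | X_t, ...] = c + sum_i phi_i X_{t+1-i}.
Substitute known values:
  E[X_{t+1} | ...] = (-0.099) * (1)
                   = -0.0990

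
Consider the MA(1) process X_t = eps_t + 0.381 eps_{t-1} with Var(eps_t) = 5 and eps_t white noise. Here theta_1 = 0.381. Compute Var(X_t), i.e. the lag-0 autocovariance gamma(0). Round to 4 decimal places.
\gamma(0) = 5.7258

For an MA(q) process X_t = eps_t + sum_i theta_i eps_{t-i} with
Var(eps_t) = sigma^2, the variance is
  gamma(0) = sigma^2 * (1 + sum_i theta_i^2).
  sum_i theta_i^2 = (0.381)^2 = 0.145161.
  gamma(0) = 5 * (1 + 0.145161) = 5 * 1.145161 = 5.725805, which rounds to 5.7258.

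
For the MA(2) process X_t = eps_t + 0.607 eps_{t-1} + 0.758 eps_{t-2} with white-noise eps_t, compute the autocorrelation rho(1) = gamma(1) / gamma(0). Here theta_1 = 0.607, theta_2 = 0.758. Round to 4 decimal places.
\rho(1) = 0.5492

For an MA(q) process with theta_0 = 1, the autocovariance is
  gamma(k) = sigma^2 * sum_{i=0..q-k} theta_i * theta_{i+k},
and rho(k) = gamma(k) / gamma(0). Sigma^2 cancels.
  numerator   = (1)*(0.607) + (0.607)*(0.758) = 1.067106.
  denominator = (1)^2 + (0.607)^2 + (0.758)^2 = 1.943013.
  rho(1) = 1.067106 / 1.943013 = 0.5492.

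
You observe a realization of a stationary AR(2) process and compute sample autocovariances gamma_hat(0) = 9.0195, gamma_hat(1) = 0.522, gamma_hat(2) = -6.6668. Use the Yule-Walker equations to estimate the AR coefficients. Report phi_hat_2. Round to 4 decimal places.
\hat\phi_{2} = -0.7450

The Yule-Walker equations for an AR(p) process read, in matrix form,
  Gamma_p phi = r_p,   with   (Gamma_p)_{ij} = gamma(|i - j|),
                       (r_p)_i = gamma(i),   i,j = 1..p.
Substitute the sample gammas (Toeplitz matrix and right-hand side of size 2):
  Gamma_p = [[9.0195, 0.522], [0.522, 9.0195]]
  r_p     = [0.522, -6.6668]
Written out:
  9.0195 phi_1 + 0.522 phi_2 = 0.522
  0.522 phi_1 + 9.0195 phi_2 = -6.6668
Solve by Cramer's rule:
  det = gamma(0)^2 - gamma(1)^2 = (9.0195)^2 - (0.522)^2 = 81.35138025 - 0.272484 = 81.07889625
  phi_hat_1 = [gamma(1) gamma(0) - gamma(1) gamma(2)] / det = [(0.522)(9.0195) - (0.522)(-6.6668)] / 81.07889625 = 8.1882486 / 81.07889625 = 0.101
  phi_hat_2 = [gamma(0) gamma(2) - gamma(1)^2] / det = [(9.0195)(-6.6668) - (0.522)^2] / 81.07889625 = -60.4036866 / 81.07889625 = -0.745
So phi_hat = [0.1010, -0.7450].
Therefore phi_hat_2 = -0.7450.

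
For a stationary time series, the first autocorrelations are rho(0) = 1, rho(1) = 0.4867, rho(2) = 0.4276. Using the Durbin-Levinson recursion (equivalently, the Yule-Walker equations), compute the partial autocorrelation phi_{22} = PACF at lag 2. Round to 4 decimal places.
\phi_{22} = 0.2499

The PACF at lag k is phi_{kk}, the last component of the solution
to the Yule-Walker system G_k phi = r_k where
  (G_k)_{ij} = rho(|i - j|), (r_k)_i = rho(i), i,j = 1..k.
Equivalently, Durbin-Levinson gives phi_{kk} iteratively:
  phi_{11} = rho(1)
  phi_{kk} = [rho(k) - sum_{j=1..k-1} phi_{k-1,j} rho(k-j)]
            / [1 - sum_{j=1..k-1} phi_{k-1,j} rho(j)],
  phi_{k,j} = phi_{k-1,j} - phi_{kk} phi_{k-1,k-j},  j = 1..k-1.
Step k = 1:
  phi_11 = rho(1) = 0.4867.
Step k = 2:
  phi_22 = [rho(2) - phi_11 rho(1)] / [1 - phi_11 rho(1)] = [0.4276 - (0.4867)(0.4867)] / [1 - (0.4867)(0.4867)]
         = 0.19072311 / 0.76312311 = 0.2499.
Therefore phi_{22} = 0.2499.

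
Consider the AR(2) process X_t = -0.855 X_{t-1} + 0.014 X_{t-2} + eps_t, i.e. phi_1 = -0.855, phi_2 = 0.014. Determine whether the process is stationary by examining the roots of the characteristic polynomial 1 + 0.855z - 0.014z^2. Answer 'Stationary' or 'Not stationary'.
\text{Stationary}

The AR(p) characteristic polynomial is P(z) = 1 + 0.855z - 0.014z^2.
Stationarity requires all roots to lie outside the unit circle, i.e. |z| > 1 for every root.
Set 1 + (0.855) z + (-0.014) z^2 = 0, i.e. a z^2 + b z + c = 0 with a = -0.014, b = 0.855, c = 1.
Discriminant D = b^2 - 4ac = (0.855)^2 - 4*(-0.014)*1 = 0.731025 - (-0.056) = 0.787025.
D >= 0, so the roots are real: z = (-b +/- sqrt(D)) / (2a) = (-0.855 +/- 0.887144) / (-0.028).
  z_1 = (-0.855 + 0.887144) / (-0.028) = -1.148,   |z_1| = 1.148.
  z_2 = (-0.855 - 0.887144) / (-0.028) = 62.2194,   |z_2| = 62.2194.
Moduli of all roots: 1.1480, 62.2194.
All moduli strictly greater than 1? Yes.
Verdict: Stationary.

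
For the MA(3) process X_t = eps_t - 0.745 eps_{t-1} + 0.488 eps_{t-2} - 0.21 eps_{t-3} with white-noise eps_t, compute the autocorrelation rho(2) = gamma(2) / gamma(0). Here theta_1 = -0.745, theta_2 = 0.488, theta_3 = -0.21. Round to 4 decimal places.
\rho(2) = 0.3508

For an MA(q) process with theta_0 = 1, the autocovariance is
  gamma(k) = sigma^2 * sum_{i=0..q-k} theta_i * theta_{i+k},
and rho(k) = gamma(k) / gamma(0). Sigma^2 cancels.
  numerator   = (1)*(0.488) + (-0.745)*(-0.21) = 0.64445.
  denominator = (1)^2 + (-0.745)^2 + (0.488)^2 + (-0.21)^2 = 1.837269.
  rho(2) = 0.64445 / 1.837269 = 0.3508.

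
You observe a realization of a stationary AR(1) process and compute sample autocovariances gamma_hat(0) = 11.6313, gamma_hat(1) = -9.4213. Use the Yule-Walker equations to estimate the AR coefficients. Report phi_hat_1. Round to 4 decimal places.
\hat\phi_{1} = -0.8100

The Yule-Walker equations for an AR(p) process read, in matrix form,
  Gamma_p phi = r_p,   with   (Gamma_p)_{ij} = gamma(|i - j|),
                       (r_p)_i = gamma(i),   i,j = 1..p.
Substitute the sample gammas (Toeplitz matrix and right-hand side of size 1):
  Gamma_p = [[11.6313]]
  r_p     = [-9.4213]
With p = 1 this is the single equation gamma(0) phi_1 = gamma(1):
  phi_hat_1 = gamma(1) / gamma(0) = -9.4213 / 11.6313 = -0.8100.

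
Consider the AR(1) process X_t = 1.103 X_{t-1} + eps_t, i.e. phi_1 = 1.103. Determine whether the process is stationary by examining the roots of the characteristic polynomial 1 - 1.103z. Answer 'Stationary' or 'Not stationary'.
\text{Not stationary}

The AR(p) characteristic polynomial is P(z) = 1 - 1.103z.
Stationarity requires all roots to lie outside the unit circle, i.e. |z| > 1 for every root.
This is linear in z: 1 + (-1.103) z = 0  =>  z = -1/(-1.103) = 0.906618,  |z| = 0.906618.
Moduli of all roots: 0.9066.
All moduli strictly greater than 1? No.
Verdict: Not stationary.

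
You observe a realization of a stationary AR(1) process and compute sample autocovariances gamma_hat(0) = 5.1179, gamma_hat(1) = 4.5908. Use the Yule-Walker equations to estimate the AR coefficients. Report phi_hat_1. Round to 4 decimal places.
\hat\phi_{1} = 0.8970

The Yule-Walker equations for an AR(p) process read, in matrix form,
  Gamma_p phi = r_p,   with   (Gamma_p)_{ij} = gamma(|i - j|),
                       (r_p)_i = gamma(i),   i,j = 1..p.
Substitute the sample gammas (Toeplitz matrix and right-hand side of size 1):
  Gamma_p = [[5.1179]]
  r_p     = [4.5908]
With p = 1 this is the single equation gamma(0) phi_1 = gamma(1):
  phi_hat_1 = gamma(1) / gamma(0) = 4.5908 / 5.1179 = 0.8970.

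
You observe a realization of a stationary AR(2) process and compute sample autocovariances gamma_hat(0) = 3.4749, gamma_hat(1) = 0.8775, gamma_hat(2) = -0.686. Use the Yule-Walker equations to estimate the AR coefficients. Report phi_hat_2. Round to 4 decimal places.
\hat\phi_{2} = -0.2790

The Yule-Walker equations for an AR(p) process read, in matrix form,
  Gamma_p phi = r_p,   with   (Gamma_p)_{ij} = gamma(|i - j|),
                       (r_p)_i = gamma(i),   i,j = 1..p.
Substitute the sample gammas (Toeplitz matrix and right-hand side of size 2):
  Gamma_p = [[3.4749, 0.8775], [0.8775, 3.4749]]
  r_p     = [0.8775, -0.686]
Written out:
  3.4749 phi_1 + 0.8775 phi_2 = 0.8775
  0.8775 phi_1 + 3.4749 phi_2 = -0.686
Solve by Cramer's rule:
  det = gamma(0)^2 - gamma(1)^2 = (3.4749)^2 - (0.8775)^2 = 12.07493001 - 0.77000625 = 11.30492376
  phi_hat_1 = [gamma(1) gamma(0) - gamma(1) gamma(2)] / det = [(0.8775)(3.4749) - (0.8775)(-0.686)] / 11.30492376 = 3.65118975 / 11.30492376 = 0.323
  phi_hat_2 = [gamma(0) gamma(2) - gamma(1)^2] / det = [(3.4749)(-0.686) - (0.8775)^2] / 11.30492376 = -3.15378765 / 11.30492376 = -0.279
So phi_hat = [0.3230, -0.2790].
Therefore phi_hat_2 = -0.2790.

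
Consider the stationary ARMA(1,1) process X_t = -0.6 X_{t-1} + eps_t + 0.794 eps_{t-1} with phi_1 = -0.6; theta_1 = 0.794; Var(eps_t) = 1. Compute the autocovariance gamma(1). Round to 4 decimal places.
\gamma(1) = 0.1587

Multiply the model equation by X_{t-k} and take expectations. With theta_0 = psi_0 = 1 and psi_j the MA(infinity) weights, this gives
  gamma(k) - sum_i phi_i gamma(k-i) = c_k,
  c_k = sigma^2 * sum_{j=k..q} theta_j psi_{j-k}   (c_k = 0 for k > q),
using gamma(-m) = gamma(m).
psi-weights needed (psi_j = theta_j + sum_i phi_i psi_{j-i}):
  psi_1 = theta_1 + phi_1 = 0.794 + (-0.6) = 0.194
Right-hand sides:
  c_0 = sigma^2 (1 + theta_1 psi_1) = 1 * (1 + (0.794)(0.194)) = 1 * 1.154036 = 1.154036
  c_1 = sigma^2 theta_1 = 1 * (0.794) = 0.794
  c_2 = 0
Equations for k = 0 and k = 1 (AR order 1):
  gamma(0) = phi_1 gamma(1) + c_0
  gamma(1) = phi_1 gamma(0) + c_1
Substituting the second into the first: gamma(0) (1 - phi_1^2) = c_0 + phi_1 c_1, so
  gamma(0) = (c_0 + phi_1 c_1) / (1 - phi_1^2) = (1.154036 + (-0.6)(0.794)) / (1 - (-0.6)^2) = 0.677636 / 0.64 = 1.058806.
  gamma(1) = phi_1 gamma(0) + c_1 = (-0.6)(1.058806) + (0.794) = 0.158716.
Therefore gamma(1) = 0.1587 (to 4 decimal places).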